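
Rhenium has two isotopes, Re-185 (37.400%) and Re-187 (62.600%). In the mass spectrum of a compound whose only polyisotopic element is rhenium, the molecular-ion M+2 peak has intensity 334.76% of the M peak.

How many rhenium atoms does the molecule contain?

2

For n independent Re atoms, I(M+2)/I(M) = n · (abundance Re-187) / (abundance Re-185) = n · 0.62600/0.37400.
n = 3.3476 × 0.37400/0.62600 = 2.00 ≈ 2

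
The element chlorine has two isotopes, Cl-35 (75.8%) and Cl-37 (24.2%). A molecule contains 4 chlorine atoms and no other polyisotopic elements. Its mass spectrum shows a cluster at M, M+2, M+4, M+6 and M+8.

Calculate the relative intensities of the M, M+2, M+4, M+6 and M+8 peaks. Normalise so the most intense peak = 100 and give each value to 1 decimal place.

78.3 : 100.0 : 47.9 : 10.2 : 0.8

Each Cl atom is independently Cl-35 (p = 0.758) or Cl-37 (q = 0.242); the cluster is the binomial expansion (p + q)^4.
P(M) = 0.758^4 = 0.330124
P(M+2) = 4 × 0.758^3 × 0.242^1 = 0.421583
P(M+4) = 6 × 0.758^2 × 0.242^2 = 0.201893
P(M+6) = 4 × 0.758^1 × 0.242^3 = 0.042971
P(M+8) = 0.242^4 = 0.003430
The M+2 peak is largest (0.421583); scaling to 100 gives 78.3 : 100.0 : 47.9 : 10.2 : 0.8.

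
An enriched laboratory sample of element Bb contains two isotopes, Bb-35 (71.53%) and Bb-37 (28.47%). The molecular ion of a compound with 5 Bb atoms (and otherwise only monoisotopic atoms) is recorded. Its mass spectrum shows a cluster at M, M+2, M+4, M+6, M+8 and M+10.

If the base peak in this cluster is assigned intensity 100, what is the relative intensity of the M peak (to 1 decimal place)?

Binomial terms of (0.7153 + 0.2847)^5: M 0.1873, M+2 0.3727, M+4 0.2966, M+6 0.1181, M+8 0.0235, M+10 0.0019 → M+2 is the base peak.
P(M+2) = C(5,1) × 0.7153^4 × 0.2847^1 = 5 × 0.26178991 × 0.2847 = 0.372658 (base)
P(M) = C(5,0) × 0.7153^5 × 0.2847^0 = 1 × 0.18725832 × 1.0000 = 0.187258
Relative intensity = 0.187258 / 0.372658 × 100 = 50.2

50.2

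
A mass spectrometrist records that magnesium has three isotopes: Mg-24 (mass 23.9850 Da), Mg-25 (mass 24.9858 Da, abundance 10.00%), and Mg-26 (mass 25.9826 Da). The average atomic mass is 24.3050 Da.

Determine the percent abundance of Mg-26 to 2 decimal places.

Let x and y be the fractions of Mg-24 and Mg-26. Then x + y = 1 − 0.1000 = 0.9000 and 23.9850x + 25.9826y = 24.3050 − 0.1000×24.9858 = 21.80642.
Substituting: 23.9850x + 25.9826(0.9000 − x) = 21.80642
(23.9850 − 25.9826)x = -1.57792  ⇒  x = 0.78991, y = 0.11009
Mg-24: 78.99%, Mg-26: 11.01%.

11.01%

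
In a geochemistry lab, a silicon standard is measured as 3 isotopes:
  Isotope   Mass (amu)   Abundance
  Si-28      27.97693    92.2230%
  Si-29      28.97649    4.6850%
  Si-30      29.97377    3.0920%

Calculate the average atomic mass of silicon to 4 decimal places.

Ar = Σ fᵢ·mᵢ = 0.922230 × 27.97693 + 0.046850 × 28.97649 + 0.030920 × 29.97377
= 25.801164 + 1.357549 + 0.926789 = 28.085502 amu

28.0855 amu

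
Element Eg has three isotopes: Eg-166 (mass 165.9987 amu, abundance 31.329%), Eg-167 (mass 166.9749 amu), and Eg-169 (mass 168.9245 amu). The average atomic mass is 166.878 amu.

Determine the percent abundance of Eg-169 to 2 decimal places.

10.72%

Let x and y be the fractions of Eg-167 and Eg-169. Then x + y = 1 − 0.31329 = 0.68671 and 166.9749x + 168.9245y = 166.878 − 0.31329×165.9987 = 114.872267277.
Substituting: 166.9749x + 168.9245(0.68671 − x) = 114.872267277
(166.9749 − 168.9245)x = -1.129876118  ⇒  x = 0.57954, y = 0.10717
Eg-167: 57.95%, Eg-169: 10.72%.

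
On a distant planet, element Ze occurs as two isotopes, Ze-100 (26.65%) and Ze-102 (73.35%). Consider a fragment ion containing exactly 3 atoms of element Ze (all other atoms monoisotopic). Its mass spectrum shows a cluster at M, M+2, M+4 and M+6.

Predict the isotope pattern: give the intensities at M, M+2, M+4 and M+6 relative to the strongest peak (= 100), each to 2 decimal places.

Expanding (0.2665 + 0.7335)^3:
P(M) = 0.2665^3 = 0.018927
P(M+2) = 3 × 0.2665^2 × 0.7335^1 = 0.156284
P(M+4) = 3 × 0.2665^1 × 0.7335^2 = 0.430149
P(M+6) = 0.7335^3 = 0.394639
The M+4 peak is largest (0.430149); scaling to 100 gives 4.40 : 36.33 : 100.00 : 91.74.

4.40 : 36.33 : 100.00 : 91.74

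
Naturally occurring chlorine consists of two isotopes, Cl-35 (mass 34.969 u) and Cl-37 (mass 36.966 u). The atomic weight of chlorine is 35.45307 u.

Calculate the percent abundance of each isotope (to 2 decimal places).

Cl-35: 75.76%, Cl-37: 24.24%

Let x be the fractional abundance of Cl-35; then Cl-37 has abundance 1 − x.
34.969·x + 36.966·(1 − x) = 35.45307
(34.969 − 36.966)·x = 35.45307 − 36.966
x = -1.51293 / -1.997 = 0.75760 → 75.76% Cl-35, 24.24% Cl-37.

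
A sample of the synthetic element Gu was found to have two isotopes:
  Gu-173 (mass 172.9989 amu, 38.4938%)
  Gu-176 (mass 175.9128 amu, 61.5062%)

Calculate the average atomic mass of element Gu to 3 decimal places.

174.791 amu

Average mass = Σ (abundance × isotope mass) = 0.384938 × 172.9989 + 0.615062 × 175.9128
= 66.59385 + 108.19728 = 174.79113 amu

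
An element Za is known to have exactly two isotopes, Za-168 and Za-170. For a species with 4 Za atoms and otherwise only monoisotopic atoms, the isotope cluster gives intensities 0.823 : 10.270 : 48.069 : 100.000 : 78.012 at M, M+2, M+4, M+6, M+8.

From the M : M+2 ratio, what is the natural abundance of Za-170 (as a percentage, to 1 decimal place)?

75.7%

Write p for the Za-168 fraction. I(M+2)/I(M) = [C(4,1)·p^3·(1−p)] / p^4 = 4·(1−p)/p = 10.270/0.823 = 12.4787
(1−p)/p = 12.4787/4 = 3.1197  ⇒  p = 1/(1 + 3.1197) = 0.2427
Za-168: 24.3%, Za-170: 75.7%.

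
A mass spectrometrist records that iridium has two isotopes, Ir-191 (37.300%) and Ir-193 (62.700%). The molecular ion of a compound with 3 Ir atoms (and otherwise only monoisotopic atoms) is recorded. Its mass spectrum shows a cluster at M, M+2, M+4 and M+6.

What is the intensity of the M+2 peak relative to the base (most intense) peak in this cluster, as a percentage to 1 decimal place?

59.5%

(0.37300 + 0.62700)^3 gives M 0.0519, M+2 0.2617, M+4 0.4399, M+6 0.2465; the largest is M+4.
P(M+4) = C(3,2) × 0.37300^1 × 0.62700^2 = 3 × 0.3730 × 0.393129 = 0.439911 (base)
P(M+2) = C(3,1) × 0.37300^2 × 0.62700^1 = 3 × 0.139129 × 0.6270 = 0.261702
Relative intensity = 0.261702 / 0.439911 × 100 = 59.5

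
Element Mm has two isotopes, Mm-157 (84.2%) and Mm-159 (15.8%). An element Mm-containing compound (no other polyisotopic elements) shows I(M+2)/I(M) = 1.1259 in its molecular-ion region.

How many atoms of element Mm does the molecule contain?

6

With n Mm atoms, P(M+2)/P(M) = C(n,1)·p^(n−1)q / p^n = n·q/p = n · 0.158/0.842.
n = 1.1259 × 0.842/0.158 = 6.00 ≈ 6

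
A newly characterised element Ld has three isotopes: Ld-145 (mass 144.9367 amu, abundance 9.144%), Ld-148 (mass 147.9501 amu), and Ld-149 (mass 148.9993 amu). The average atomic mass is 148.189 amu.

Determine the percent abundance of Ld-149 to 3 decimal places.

The remaining 90.856% is split between Ld-148 (fraction x) and Ld-149 (fraction 0.90856 − x).
Substituting: 147.9501x + 148.9993(0.90856 − x) = 134.935988152
(147.9501 − 148.9993)x = -0.438815856  ⇒  x = 0.41824, y = 0.49032
Ld-148: 41.824%, Ld-149: 49.032%.

49.032%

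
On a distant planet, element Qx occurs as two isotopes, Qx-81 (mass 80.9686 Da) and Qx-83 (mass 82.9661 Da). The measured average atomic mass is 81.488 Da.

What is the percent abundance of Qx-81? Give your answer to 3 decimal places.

73.997%

Let x be the fractional abundance of Qx-81; then Qx-83 has abundance 1 − x.
80.9686·x + 82.9661·(1 − x) = 81.488
(80.9686 − 82.9661)·x = 81.488 − 82.9661
x = -1.4781 / -1.9975 = 0.73997 → 73.997% Qx-81, 26.003% Qx-83.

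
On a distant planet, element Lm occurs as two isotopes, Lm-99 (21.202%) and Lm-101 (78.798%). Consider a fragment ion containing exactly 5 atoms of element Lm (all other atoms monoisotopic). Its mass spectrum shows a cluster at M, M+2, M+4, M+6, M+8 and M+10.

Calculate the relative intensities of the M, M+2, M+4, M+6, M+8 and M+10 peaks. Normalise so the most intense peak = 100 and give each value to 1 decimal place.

0.1 : 1.9 : 14.5 : 53.8 : 100.0 : 74.3

The 5 Lm atoms are independent, so intensities follow the terms of (0.21202 + 0.78798)^5.
P(M) = 0.21202^5 = 0.000428
P(M+2) = 5 × 0.21202^4 × 0.78798^1 = 0.007961
P(M+4) = 10 × 0.21202^3 × 0.78798^2 = 0.059178
P(M+6) = 10 × 0.21202^2 × 0.78798^3 = 0.219937
P(M+8) = 5 × 0.21202^1 × 0.78798^4 = 0.408703
P(M+10) = 0.78798^5 = 0.303792
The M+8 peak is largest (0.408703); scaling to 100 gives 0.1 : 1.9 : 14.5 : 53.8 : 100.0 : 74.3.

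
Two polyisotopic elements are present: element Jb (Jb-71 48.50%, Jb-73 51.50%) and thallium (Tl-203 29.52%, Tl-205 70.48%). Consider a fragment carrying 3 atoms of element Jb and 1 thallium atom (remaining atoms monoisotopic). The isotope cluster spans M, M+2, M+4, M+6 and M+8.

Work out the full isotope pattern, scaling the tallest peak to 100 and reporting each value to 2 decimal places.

Element Jb pattern (n=3): 0.11408412 : 0.36342262 : 0.38590238 : 0.13659088
Thallium pattern (n=1): 0.2952 : 0.7048
Convolve the two distributions (both contribute in 2-u steps):
  M: 0.11408412×0.2952 = 0.033678
  M+2: 0.11408412×0.7048 + 0.36342262×0.2952 = 0.187689
  M+4: 0.36342262×0.7048 + 0.38590238×0.2952 = 0.370059
  M+6: 0.38590238×0.7048 + 0.13659088×0.2952 = 0.312306
  M+8: 0.13659088×0.7048 = 0.096269
Scale to base peak (0.370059) = 100: 9.10 : 50.72 : 100.00 : 84.39 : 26.01

9.10 : 50.72 : 100.00 : 84.39 : 26.01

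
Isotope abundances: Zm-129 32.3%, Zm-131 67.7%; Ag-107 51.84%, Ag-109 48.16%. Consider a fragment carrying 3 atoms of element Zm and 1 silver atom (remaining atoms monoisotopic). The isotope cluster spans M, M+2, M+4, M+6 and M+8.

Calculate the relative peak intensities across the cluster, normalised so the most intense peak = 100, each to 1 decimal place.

Element Zm pattern (n=3): 0.03369827 : 0.2118922 : 0.4441208 : 0.31028873
Silver pattern (n=1): 0.5184 : 0.4816
Convolve the two distributions (both contribute in 2-u steps):
  M: 0.03369827×0.5184 = 0.017469
  M+2: 0.03369827×0.4816 + 0.2118922×0.5184 = 0.126074
  M+4: 0.2118922×0.4816 + 0.4441208×0.5184 = 0.332280
  M+6: 0.4441208×0.4816 + 0.31028873×0.5184 = 0.374742
  M+8: 0.31028873×0.4816 = 0.149435
Scale to base peak (0.374742) = 100: 4.7 : 33.6 : 88.7 : 100.0 : 39.9

4.7 : 33.6 : 88.7 : 100.0 : 39.9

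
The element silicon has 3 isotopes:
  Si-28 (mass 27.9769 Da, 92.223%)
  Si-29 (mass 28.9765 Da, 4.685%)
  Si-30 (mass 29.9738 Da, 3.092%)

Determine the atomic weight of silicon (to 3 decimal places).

28.085 Da

The abundance-weighted mean is 0.92223 × 27.9769 + 0.04685 × 28.9765 + 0.03092 × 29.9738
= 25.80114 + 1.35755 + 0.92679 = 28.08548 Da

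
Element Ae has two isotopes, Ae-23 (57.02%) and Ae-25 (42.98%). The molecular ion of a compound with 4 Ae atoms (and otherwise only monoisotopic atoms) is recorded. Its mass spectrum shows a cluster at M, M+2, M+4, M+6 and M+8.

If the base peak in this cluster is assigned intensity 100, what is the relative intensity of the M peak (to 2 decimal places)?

29.33

(0.5702 + 0.4298)^4 gives M 0.1057, M+2 0.3187, M+4 0.3604, M+6 0.1811, M+8 0.0341; the largest is M+4.
P(M+4) = C(4,2) × 0.5702^2 × 0.4298^2 = 6 × 0.32512804 × 0.18472804 = 0.360362 (base)
P(M) = C(4,0) × 0.5702^4 × 0.4298^0 = 1 × 0.10570824 × 1.0000 = 0.105708
Relative intensity = 0.105708 / 0.360362 × 100 = 29.33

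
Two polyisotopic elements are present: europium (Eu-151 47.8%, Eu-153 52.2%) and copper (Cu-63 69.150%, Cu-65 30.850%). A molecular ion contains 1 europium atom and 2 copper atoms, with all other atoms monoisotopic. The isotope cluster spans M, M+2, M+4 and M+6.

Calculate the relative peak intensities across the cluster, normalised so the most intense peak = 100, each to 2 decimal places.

Europium pattern (n=1): 0.4780 : 0.5220
Copper pattern (n=2): 0.47817225 : 0.4266555 : 0.09517225
Convolve the two distributions (both contribute in 2-u steps):
  M: 0.4780×0.47817225 = 0.228566
  M+2: 0.4780×0.4266555 + 0.5220×0.47817225 = 0.453547
  M+4: 0.4780×0.09517225 + 0.5220×0.4266555 = 0.268207
  M+6: 0.5220×0.09517225 = 0.049680
Scale to base peak (0.453547) = 100: 50.40 : 100.00 : 59.14 : 10.95

50.40 : 100.00 : 59.14 : 10.95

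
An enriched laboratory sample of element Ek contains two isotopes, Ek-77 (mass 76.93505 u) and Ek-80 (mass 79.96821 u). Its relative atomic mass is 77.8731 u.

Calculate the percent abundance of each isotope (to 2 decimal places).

Ek-77: 69.07%, Ek-80: 30.93%

With x = fraction of Ek-77 (so Ek-80 is 1 − x):
76.93505·x + 79.96821·(1 − x) = 77.8731
(76.93505 − 79.96821)·x = 77.8731 − 79.96821
x = -2.09511 / -3.03316 = 0.69074 → 69.07% Ek-77, 30.93% Ek-80.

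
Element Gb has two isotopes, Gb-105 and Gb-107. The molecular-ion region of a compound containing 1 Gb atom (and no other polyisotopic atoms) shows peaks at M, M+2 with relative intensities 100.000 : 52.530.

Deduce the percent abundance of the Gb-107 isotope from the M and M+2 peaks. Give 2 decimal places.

34.44%

Write p for the Gb-105 fraction. I(M+2)/I(M) = [C(1,1)·p^0·(1−p)] / p^1 = 1·(1−p)/p = 52.530/100.000 = 0.5253
(1−p)/p = 0.5253/1 = 0.5253  ⇒  p = 1/(1 + 0.5253) = 0.6556
Gb-105: 65.56%, Gb-107: 34.44%.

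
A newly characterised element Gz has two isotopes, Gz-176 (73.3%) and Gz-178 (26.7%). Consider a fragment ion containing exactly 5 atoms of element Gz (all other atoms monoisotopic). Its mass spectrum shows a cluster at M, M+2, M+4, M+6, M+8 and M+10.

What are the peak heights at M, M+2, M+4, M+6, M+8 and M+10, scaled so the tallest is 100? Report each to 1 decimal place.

54.9 : 100.0 : 72.9 : 26.5 : 4.8 : 0.4

Expanding (0.733 + 0.267)^5:
P(M) = 0.733^5 = 0.211602
P(M+2) = 5 × 0.733^4 × 0.267^1 = 0.385387
P(M+4) = 10 × 0.733^3 × 0.267^2 = 0.280759
P(M+6) = 10 × 0.733^2 × 0.267^3 = 0.102268
P(M+8) = 5 × 0.733^1 × 0.267^4 = 0.018626
P(M+10) = 0.267^5 = 0.001357
The M+2 peak is largest (0.385387); scaling to 100 gives 54.9 : 100.0 : 72.9 : 26.5 : 4.8 : 0.4.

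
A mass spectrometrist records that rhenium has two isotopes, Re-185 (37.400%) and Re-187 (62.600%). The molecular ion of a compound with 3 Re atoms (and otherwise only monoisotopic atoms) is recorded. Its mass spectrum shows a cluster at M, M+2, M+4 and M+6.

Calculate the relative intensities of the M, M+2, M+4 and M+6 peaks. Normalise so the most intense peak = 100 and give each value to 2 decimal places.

11.90 : 59.74 : 100.00 : 55.79

Each Re atom is independently Re-185 (p = 0.37400) or Re-187 (q = 0.62600); the cluster is the binomial expansion (p + q)^3.
P(M) = 0.37400^3 = 0.052314
P(M+2) = 3 × 0.37400^2 × 0.62600^1 = 0.262687
P(M+4) = 3 × 0.37400^1 × 0.62600^2 = 0.439685
P(M+6) = 0.62600^3 = 0.245314
The M+4 peak is largest (0.439685); scaling to 100 gives 11.90 : 59.74 : 100.00 : 55.79.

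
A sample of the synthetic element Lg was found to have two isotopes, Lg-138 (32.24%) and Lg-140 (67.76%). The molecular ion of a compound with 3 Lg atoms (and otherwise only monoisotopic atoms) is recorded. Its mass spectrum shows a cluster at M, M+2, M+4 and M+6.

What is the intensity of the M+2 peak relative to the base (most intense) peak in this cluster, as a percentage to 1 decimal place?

47.6%

Binomial terms of (0.3224 + 0.6776)^3: M 0.0335, M+2 0.2113, M+4 0.4441, M+6 0.3111 → M+4 is the base peak.
P(M+4) = C(3,2) × 0.3224^1 × 0.6776^2 = 3 × 0.3224 × 0.45914176 = 0.444082 (base)
P(M+2) = C(3,1) × 0.3224^2 × 0.6776^1 = 3 × 0.10394176 × 0.6776 = 0.211293
Relative intensity = 0.211293 / 0.444082 × 100 = 47.6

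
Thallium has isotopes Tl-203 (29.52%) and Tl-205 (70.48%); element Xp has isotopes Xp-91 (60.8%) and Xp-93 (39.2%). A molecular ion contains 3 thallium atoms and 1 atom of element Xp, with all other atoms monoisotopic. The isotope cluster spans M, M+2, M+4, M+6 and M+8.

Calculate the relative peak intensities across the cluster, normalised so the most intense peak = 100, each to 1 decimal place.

4.1 : 31.7 : 88.2 : 100.0 : 35.6

Thallium pattern (n=3): 0.02572463 : 0.18425524 : 0.43991564 : 0.35010449
Element Xp pattern (n=1): 0.6080 : 0.3920
Convolve the two distributions (both contribute in 2-u steps):
  M: 0.02572463×0.6080 = 0.015641
  M+2: 0.02572463×0.3920 + 0.18425524×0.6080 = 0.122111
  M+4: 0.18425524×0.3920 + 0.43991564×0.6080 = 0.339697
  M+6: 0.43991564×0.3920 + 0.35010449×0.6080 = 0.385310
  M+8: 0.35010449×0.3920 = 0.137241
Scale to base peak (0.385310) = 100: 4.1 : 31.7 : 88.2 : 100.0 : 35.6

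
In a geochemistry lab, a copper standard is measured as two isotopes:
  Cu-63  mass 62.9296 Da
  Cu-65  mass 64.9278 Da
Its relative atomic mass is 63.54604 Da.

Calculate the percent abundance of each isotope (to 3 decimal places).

Cu-63: 69.150%, Cu-65: 30.850%

With x = fraction of Cu-63 (so Cu-65 is 1 − x):
62.9296·x + 64.9278·(1 − x) = 63.54604
(62.9296 − 64.9278)·x = 63.54604 − 64.9278
x = -1.38176 / -1.9982 = 0.69150 → 69.150% Cu-63, 30.850% Cu-65.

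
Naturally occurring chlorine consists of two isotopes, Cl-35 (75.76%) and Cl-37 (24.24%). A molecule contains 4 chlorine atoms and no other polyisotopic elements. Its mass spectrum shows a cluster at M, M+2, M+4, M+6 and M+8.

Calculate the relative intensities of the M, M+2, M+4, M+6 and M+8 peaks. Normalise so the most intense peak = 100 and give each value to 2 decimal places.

Expanding (0.7576 + 0.2424)^4:
P(M) = 0.7576^4 = 0.329428
P(M+2) = 4 × 0.7576^3 × 0.2424^1 = 0.421612
P(M+4) = 6 × 0.7576^2 × 0.2424^2 = 0.202347
P(M+6) = 4 × 0.7576^1 × 0.2424^3 = 0.043162
P(M+8) = 0.2424^4 = 0.003452
The M+2 peak is largest (0.421612); scaling to 100 gives 78.14 : 100.00 : 47.99 : 10.24 : 0.82.

78.14 : 100.00 : 47.99 : 10.24 : 0.82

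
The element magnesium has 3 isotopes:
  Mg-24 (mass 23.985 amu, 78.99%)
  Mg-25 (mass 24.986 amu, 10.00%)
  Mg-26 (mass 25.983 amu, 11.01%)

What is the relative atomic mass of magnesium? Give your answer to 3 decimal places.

24.305 amu

Average mass = Σ (abundance × isotope mass) = 0.7899 × 23.985 + 0.1000 × 24.986 + 0.1101 × 25.983
= 18.9458 + 2.4986 + 2.8607 = 24.3051 amu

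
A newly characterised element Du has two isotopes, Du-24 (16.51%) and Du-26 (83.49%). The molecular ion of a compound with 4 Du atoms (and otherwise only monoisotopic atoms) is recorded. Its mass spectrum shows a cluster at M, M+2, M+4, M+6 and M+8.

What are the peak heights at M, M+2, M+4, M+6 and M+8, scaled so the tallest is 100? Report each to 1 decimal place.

Expanding (0.1651 + 0.8349)^4:
P(M) = 0.1651^4 = 0.000743
P(M+2) = 4 × 0.1651^3 × 0.8349^1 = 0.015029
P(M+4) = 6 × 0.1651^2 × 0.8349^2 = 0.114002
P(M+6) = 4 × 0.1651^1 × 0.8349^3 = 0.384335
P(M+8) = 0.8349^4 = 0.485890
The M+8 peak is largest (0.485890); scaling to 100 gives 0.2 : 3.1 : 23.5 : 79.1 : 100.0.

0.2 : 3.1 : 23.5 : 79.1 : 100.0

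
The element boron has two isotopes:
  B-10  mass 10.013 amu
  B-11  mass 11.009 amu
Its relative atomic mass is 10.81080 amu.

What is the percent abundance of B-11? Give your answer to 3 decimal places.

80.100%

Writing the weighted mean with unknown fraction x of B-10:
10.013·x + 11.009·(1 − x) = 10.81080
(10.013 − 11.009)·x = 10.81080 − 11.009
x = -0.19820 / -0.996 = 0.19900 → 19.900% B-10, 80.100% B-11.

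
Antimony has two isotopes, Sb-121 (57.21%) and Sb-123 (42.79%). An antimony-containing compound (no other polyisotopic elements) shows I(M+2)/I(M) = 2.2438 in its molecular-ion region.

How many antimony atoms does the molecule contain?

3

The M+2/M ratio from n Sb atoms is n · q/p = n · 0.4279/0.5721.
n = 2.2438 × 0.5721/0.4279 = 3.00 ≈ 3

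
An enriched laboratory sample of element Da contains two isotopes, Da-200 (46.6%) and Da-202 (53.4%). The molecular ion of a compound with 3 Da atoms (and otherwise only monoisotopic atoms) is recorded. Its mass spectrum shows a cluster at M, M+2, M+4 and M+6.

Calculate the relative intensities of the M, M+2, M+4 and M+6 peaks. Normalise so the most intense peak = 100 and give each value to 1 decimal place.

25.4 : 87.3 : 100.0 : 38.2

Expanding (0.466 + 0.534)^3:
P(M) = 0.466^3 = 0.101195
P(M+2) = 3 × 0.466^2 × 0.534^1 = 0.347884
P(M+4) = 3 × 0.466^1 × 0.534^2 = 0.398648
P(M+6) = 0.534^3 = 0.152273
The M+4 peak is largest (0.398648); scaling to 100 gives 25.4 : 87.3 : 100.0 : 38.2.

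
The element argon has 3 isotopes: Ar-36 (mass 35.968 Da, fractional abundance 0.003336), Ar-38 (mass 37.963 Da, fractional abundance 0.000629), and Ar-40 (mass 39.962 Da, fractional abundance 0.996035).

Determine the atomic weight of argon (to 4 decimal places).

39.9474 Da

The abundance-weighted mean is 0.003336 × 35.968 + 0.000629 × 37.963 + 0.996035 × 39.962
= 0.11999 + 0.02388 + 39.80355 = 39.94742 Da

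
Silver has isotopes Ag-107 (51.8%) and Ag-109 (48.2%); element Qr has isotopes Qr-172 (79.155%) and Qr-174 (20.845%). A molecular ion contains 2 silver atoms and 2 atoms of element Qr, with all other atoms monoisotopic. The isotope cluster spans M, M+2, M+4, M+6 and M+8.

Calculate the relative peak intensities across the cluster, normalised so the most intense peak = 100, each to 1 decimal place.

Silver pattern (n=2): 0.268324 : 0.499352 : 0.232324
Element Qr pattern (n=2): 0.6265514 : 0.3299972 : 0.0434514
Convolve the two distributions (both contribute in 2-u steps):
  M: 0.268324×0.6265514 = 0.168119
  M+2: 0.268324×0.3299972 + 0.499352×0.6265514 = 0.401416
  M+4: 0.268324×0.0434514 + 0.499352×0.3299972 + 0.232324×0.6265514 = 0.322007
  M+6: 0.499352×0.0434514 + 0.232324×0.3299972 = 0.098364
  M+8: 0.232324×0.0434514 = 0.010095
Scale to base peak (0.401416) = 100: 41.9 : 100.0 : 80.2 : 24.5 : 2.5

41.9 : 100.0 : 80.2 : 24.5 : 2.5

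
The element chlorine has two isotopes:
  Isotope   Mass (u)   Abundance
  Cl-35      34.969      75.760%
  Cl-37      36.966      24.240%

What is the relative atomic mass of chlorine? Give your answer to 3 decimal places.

35.453 u

Average mass = Σ (abundance × isotope mass) = 0.75760 × 34.969 + 0.24240 × 36.966
= 26.4925 + 8.9606 = 35.4531 u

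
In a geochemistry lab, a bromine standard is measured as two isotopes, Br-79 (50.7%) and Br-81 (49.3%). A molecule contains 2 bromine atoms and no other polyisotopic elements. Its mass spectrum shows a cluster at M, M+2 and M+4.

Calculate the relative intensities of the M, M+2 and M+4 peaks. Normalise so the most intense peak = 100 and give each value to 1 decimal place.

51.4 : 100.0 : 48.6

The 2 Br atoms are independent, so intensities follow the terms of (0.507 + 0.493)^2.
P(M) = 0.507^2 = 0.257049
P(M+2) = 2 × 0.507^1 × 0.493^1 = 0.499902
P(M+4) = 0.493^2 = 0.243049
The M+2 peak is largest (0.499902); scaling to 100 gives 51.4 : 100.0 : 48.6.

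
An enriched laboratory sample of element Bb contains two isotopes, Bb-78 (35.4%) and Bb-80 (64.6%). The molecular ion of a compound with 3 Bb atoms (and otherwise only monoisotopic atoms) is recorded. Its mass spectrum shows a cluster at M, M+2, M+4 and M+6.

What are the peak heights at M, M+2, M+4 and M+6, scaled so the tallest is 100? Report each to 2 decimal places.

Each Bb atom is independently Bb-78 (p = 0.354) or Bb-80 (q = 0.646); the cluster is the binomial expansion (p + q)^3.
P(M) = 0.354^3 = 0.044362
P(M+2) = 3 × 0.354^2 × 0.646^1 = 0.242862
P(M+4) = 3 × 0.354^1 × 0.646^2 = 0.443190
P(M+6) = 0.646^3 = 0.269586
The M+4 peak is largest (0.443190); scaling to 100 gives 10.01 : 54.80 : 100.00 : 60.83.

10.01 : 54.80 : 100.00 : 60.83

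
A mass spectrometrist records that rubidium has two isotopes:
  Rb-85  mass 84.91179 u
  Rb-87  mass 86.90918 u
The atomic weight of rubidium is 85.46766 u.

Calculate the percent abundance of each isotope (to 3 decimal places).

Rb-85: 72.170%, Rb-87: 27.830%

Writing the weighted mean with unknown fraction x of Rb-85:
84.91179·x + 86.90918·(1 − x) = 85.46766
(84.91179 − 86.90918)·x = 85.46766 − 86.90918
x = -1.44152 / -1.99739 = 0.72170 → 72.170% Rb-85, 27.830% Rb-87.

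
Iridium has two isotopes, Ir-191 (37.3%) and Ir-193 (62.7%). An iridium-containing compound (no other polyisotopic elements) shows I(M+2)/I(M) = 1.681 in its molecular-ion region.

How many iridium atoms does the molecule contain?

The M+2/M ratio from n Ir atoms is n · q/p = n · 0.627/0.373.
n = 1.681 × 0.373/0.627 = 1.00 ≈ 1

1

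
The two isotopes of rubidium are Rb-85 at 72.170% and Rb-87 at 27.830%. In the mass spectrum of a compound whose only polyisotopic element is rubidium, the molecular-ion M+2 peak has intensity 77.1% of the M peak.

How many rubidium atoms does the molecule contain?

2

For n independent Rb atoms, I(M+2)/I(M) = n · (abundance Rb-87) / (abundance Rb-85) = n · 0.27830/0.72170.
n = 0.771 × 0.72170/0.27830 = 2.00 ≈ 2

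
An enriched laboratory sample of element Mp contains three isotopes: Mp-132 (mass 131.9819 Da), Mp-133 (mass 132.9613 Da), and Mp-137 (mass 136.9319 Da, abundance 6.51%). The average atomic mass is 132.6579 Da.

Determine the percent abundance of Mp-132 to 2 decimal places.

57.37%

The remaining 93.49% is split between Mp-132 (fraction x) and Mp-133 (fraction 0.9349 − x).
Substituting: 131.9819x + 132.9613(0.9349 − x) = 123.74363331
(131.9819 − 132.9613)x = -0.56188606  ⇒  x = 0.57370, y = 0.36120
Mp-132: 57.37%, Mp-133: 36.12%.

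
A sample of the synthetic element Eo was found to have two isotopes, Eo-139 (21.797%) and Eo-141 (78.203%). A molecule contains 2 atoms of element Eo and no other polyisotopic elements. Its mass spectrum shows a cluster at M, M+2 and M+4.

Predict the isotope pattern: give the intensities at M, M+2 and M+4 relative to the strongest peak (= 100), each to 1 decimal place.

Each Eo atom is independently Eo-139 (p = 0.21797) or Eo-141 (q = 0.78203); the cluster is the binomial expansion (p + q)^2.
P(M) = 0.21797^2 = 0.047511
P(M+2) = 2 × 0.21797^1 × 0.78203^1 = 0.340918
P(M+4) = 0.78203^2 = 0.611571
The M+4 peak is largest (0.611571); scaling to 100 gives 7.8 : 55.7 : 100.0.

7.8 : 55.7 : 100.0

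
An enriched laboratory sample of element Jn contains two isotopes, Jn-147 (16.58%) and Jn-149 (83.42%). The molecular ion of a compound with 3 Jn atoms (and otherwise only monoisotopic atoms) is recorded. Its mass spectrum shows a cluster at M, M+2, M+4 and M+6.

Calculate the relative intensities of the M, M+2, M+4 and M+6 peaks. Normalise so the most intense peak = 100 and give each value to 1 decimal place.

The 3 Jn atoms are independent, so intensities follow the terms of (0.1658 + 0.8342)^3.
P(M) = 0.1658^3 = 0.004558
P(M+2) = 3 × 0.1658^2 × 0.8342^1 = 0.068796
P(M+4) = 3 × 0.1658^1 × 0.8342^2 = 0.346136
P(M+6) = 0.8342^3 = 0.580511
The M+6 peak is largest (0.580511); scaling to 100 gives 0.8 : 11.9 : 59.6 : 100.0.

0.8 : 11.9 : 59.6 : 100.0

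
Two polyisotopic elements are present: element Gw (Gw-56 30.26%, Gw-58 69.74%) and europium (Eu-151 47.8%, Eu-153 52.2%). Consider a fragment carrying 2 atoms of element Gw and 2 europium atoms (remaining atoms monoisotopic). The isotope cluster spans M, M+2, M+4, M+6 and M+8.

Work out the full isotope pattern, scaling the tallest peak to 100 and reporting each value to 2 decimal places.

Element Gw pattern (n=2): 0.09156676 : 0.42206648 : 0.48636676
Europium pattern (n=2): 0.228484 : 0.499032 : 0.272484
Convolve the two distributions (both contribute in 2-u steps):
  M: 0.09156676×0.228484 = 0.020922
  M+2: 0.09156676×0.499032 + 0.42206648×0.228484 = 0.142130
  M+4: 0.09156676×0.272484 + 0.42206648×0.499032 + 0.48636676×0.228484 = 0.346702
  M+6: 0.42206648×0.272484 + 0.48636676×0.499032 = 0.357719
  M+8: 0.48636676×0.272484 = 0.132527
Scale to base peak (0.357719) = 100: 5.85 : 39.73 : 96.92 : 100.00 : 37.05

5.85 : 39.73 : 96.92 : 100.00 : 37.05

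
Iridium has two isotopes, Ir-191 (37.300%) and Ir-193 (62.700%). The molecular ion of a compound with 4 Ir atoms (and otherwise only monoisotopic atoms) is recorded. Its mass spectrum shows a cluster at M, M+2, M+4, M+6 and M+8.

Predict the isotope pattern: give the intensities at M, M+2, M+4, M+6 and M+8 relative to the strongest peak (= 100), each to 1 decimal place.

5.3 : 35.4 : 89.2 : 100.0 : 42.0

Expanding (0.37300 + 0.62700)^4:
P(M) = 0.37300^4 = 0.019357
P(M+2) = 4 × 0.37300^3 × 0.62700^1 = 0.130153
P(M+4) = 6 × 0.37300^2 × 0.62700^2 = 0.328174
P(M+6) = 4 × 0.37300^1 × 0.62700^3 = 0.367766
P(M+8) = 0.62700^4 = 0.154550
The M+6 peak is largest (0.367766); scaling to 100 gives 5.3 : 35.4 : 89.2 : 100.0 : 42.0.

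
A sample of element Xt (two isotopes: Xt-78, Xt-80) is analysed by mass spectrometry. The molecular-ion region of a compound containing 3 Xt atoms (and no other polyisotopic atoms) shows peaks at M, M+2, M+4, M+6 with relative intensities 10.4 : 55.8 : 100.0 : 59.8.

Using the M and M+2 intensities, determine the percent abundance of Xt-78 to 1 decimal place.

Let p = fractional abundance of Xt-78. I(M+2)/I(M) = [C(3,1)·p^2·(1−p)] / p^3 = 3·(1−p)/p = 55.8/10.4 = 5.3654
(1−p)/p = 5.3654/3 = 1.7885  ⇒  p = 1/(1 + 1.7885) = 0.3586
Xt-78: 35.9%, Xt-80: 64.1%.

35.9%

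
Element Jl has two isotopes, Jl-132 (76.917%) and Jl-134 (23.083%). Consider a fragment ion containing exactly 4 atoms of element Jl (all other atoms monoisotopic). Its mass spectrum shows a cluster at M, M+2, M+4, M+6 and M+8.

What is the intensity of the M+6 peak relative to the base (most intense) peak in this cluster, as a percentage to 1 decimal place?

9.0%

Term probabilities: M 0.3500, M+2 0.4202, M+4 0.1891, M+6 0.0378, M+8 0.0028. Base peak = M+2.
P(M+2) = C(4,1) × 0.76917^3 × 0.23083^1 = 4 × 0.45505827 × 0.23083 = 0.420164 (base)
P(M+6) = C(4,3) × 0.76917^1 × 0.23083^3 = 4 × 0.76917 × 0.0122992 = 0.037841
Relative intensity = 0.037841 / 0.420164 × 100 = 9.0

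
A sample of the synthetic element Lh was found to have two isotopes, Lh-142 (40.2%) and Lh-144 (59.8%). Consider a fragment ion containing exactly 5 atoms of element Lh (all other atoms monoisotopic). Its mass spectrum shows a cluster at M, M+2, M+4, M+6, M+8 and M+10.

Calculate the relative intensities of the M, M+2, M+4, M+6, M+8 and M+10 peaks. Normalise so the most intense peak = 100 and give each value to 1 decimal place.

3.0 : 22.6 : 67.2 : 100.0 : 74.4 : 22.1

Expanding (0.402 + 0.598)^5:
P(M) = 0.402^5 = 0.010499
P(M+2) = 5 × 0.402^4 × 0.598^1 = 0.078086
P(M+4) = 10 × 0.402^3 × 0.598^2 = 0.232317
P(M+6) = 10 × 0.402^2 × 0.598^3 = 0.345586
P(M+8) = 5 × 0.402^1 × 0.598^4 = 0.257040
P(M+10) = 0.598^5 = 0.076473
The M+6 peak is largest (0.345586); scaling to 100 gives 3.0 : 22.6 : 67.2 : 100.0 : 74.4 : 22.1.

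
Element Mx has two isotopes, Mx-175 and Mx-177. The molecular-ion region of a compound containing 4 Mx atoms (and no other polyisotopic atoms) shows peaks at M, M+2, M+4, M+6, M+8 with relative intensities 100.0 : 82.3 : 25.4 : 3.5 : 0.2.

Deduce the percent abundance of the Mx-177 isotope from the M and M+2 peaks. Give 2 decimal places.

Let p = fractional abundance of Mx-175. I(M+2)/I(M) = [C(4,1)·p^3·(1−p)] / p^4 = 4·(1−p)/p = 82.3/100.0 = 0.8230
(1−p)/p = 0.8230/4 = 0.2057  ⇒  p = 1/(1 + 0.2057) = 0.8294
Mx-175: 82.94%, Mx-177: 17.06%.

17.06%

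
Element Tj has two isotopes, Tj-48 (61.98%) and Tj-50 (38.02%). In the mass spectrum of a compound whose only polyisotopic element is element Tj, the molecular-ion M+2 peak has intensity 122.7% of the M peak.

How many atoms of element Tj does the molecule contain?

2

The M+2/M ratio from n Tj atoms is n · q/p = n · 0.3802/0.6198.
n = 1.227 × 0.6198/0.3802 = 2.00 ≈ 2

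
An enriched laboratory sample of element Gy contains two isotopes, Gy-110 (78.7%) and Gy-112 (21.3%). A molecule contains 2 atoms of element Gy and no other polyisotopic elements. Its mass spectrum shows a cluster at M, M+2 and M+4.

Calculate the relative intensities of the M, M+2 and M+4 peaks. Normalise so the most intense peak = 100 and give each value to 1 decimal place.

100.0 : 54.1 : 7.3

The 2 Gy atoms are independent, so intensities follow the terms of (0.787 + 0.213)^2.
P(M) = 0.787^2 = 0.619369
P(M+2) = 2 × 0.787^1 × 0.213^1 = 0.335262
P(M+4) = 0.213^2 = 0.045369
The M peak is largest (0.619369); scaling to 100 gives 100.0 : 54.1 : 7.3.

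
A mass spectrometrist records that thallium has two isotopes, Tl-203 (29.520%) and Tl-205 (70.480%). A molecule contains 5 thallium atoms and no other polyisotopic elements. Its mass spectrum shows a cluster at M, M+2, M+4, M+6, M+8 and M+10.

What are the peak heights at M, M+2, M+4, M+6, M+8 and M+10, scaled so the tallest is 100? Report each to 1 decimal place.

Expanding (0.29520 + 0.70480)^5:
P(M) = 0.29520^5 = 0.002242
P(M+2) = 5 × 0.29520^4 × 0.70480^1 = 0.026761
P(M+4) = 10 × 0.29520^3 × 0.70480^2 = 0.127785
P(M+6) = 10 × 0.29520^2 × 0.70480^3 = 0.305092
P(M+8) = 5 × 0.29520^1 × 0.70480^4 = 0.364208
P(M+10) = 0.70480^5 = 0.173912
The M+8 peak is largest (0.364208); scaling to 100 gives 0.6 : 7.3 : 35.1 : 83.8 : 100.0 : 47.8.

0.6 : 7.3 : 35.1 : 83.8 : 100.0 : 47.8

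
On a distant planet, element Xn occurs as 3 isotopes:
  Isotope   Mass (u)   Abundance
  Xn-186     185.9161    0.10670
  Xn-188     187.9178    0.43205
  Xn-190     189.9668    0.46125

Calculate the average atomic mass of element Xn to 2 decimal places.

Weight each isotope mass by its fractional abundance: 0.10670 × 185.9161 + 0.43205 × 187.9178 + 0.46125 × 189.9668
= 19.83725 + 81.18989 + 87.62219 = 188.64933 u

188.65 u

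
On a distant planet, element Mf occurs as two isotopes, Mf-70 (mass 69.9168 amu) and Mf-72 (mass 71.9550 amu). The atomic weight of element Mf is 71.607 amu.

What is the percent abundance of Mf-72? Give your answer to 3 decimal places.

82.926%

Writing the weighted mean with unknown fraction x of Mf-70:
69.9168·x + 71.9550·(1 − x) = 71.607
(69.9168 − 71.9550)·x = 71.607 − 71.9550
x = -0.3480 / -2.0382 = 0.17074 → 17.074% Mf-70, 82.926% Mf-72.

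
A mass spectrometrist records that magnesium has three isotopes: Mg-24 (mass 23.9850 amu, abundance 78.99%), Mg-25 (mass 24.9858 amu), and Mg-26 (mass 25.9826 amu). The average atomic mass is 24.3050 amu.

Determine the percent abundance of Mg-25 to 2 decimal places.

Let x and y be the fractions of Mg-25 and Mg-26. Then x + y = 1 − 0.7899 = 0.2101 and 24.9858x + 25.9826y = 24.3050 − 0.7899×23.9850 = 5.3592485.
Substituting: 24.9858x + 25.9826(0.2101 − x) = 5.3592485
(24.9858 − 25.9826)x = -0.09969576  ⇒  x = 0.10002, y = 0.11008
Mg-25: 10.00%, Mg-26: 11.01%.

10.00%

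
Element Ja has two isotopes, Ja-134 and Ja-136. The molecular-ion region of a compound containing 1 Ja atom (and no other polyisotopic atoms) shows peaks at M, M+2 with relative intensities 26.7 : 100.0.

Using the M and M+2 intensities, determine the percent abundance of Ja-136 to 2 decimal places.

Let p = fractional abundance of Ja-134. I(M+2)/I(M) = [C(1,1)·p^0·(1−p)] / p^1 = 1·(1−p)/p = 100.0/26.7 = 3.7453
(1−p)/p = 3.7453/1 = 3.7453  ⇒  p = 1/(1 + 3.7453) = 0.2107
Ja-134: 21.07%, Ja-136: 78.93%.

78.93%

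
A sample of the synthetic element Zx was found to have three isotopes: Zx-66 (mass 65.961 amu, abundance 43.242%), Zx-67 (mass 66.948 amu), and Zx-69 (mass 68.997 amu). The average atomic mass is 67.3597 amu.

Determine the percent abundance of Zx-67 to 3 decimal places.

15.836%

Let x and y be the fractions of Zx-67 and Zx-69. Then x + y = 1 − 0.43242 = 0.56758 and 66.948x + 68.997y = 67.3597 − 0.43242×65.961 = 38.83684438.
Substituting: 66.948x + 68.997(0.56758 − x) = 38.83684438
(66.948 − 68.997)x = -0.32447288  ⇒  x = 0.15836, y = 0.40922
Zx-67: 15.836%, Zx-69: 40.922%.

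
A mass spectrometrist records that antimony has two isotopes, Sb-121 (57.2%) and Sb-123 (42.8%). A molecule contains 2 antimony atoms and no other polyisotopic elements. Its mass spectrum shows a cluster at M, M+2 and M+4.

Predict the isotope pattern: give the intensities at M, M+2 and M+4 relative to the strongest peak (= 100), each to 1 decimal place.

66.8 : 100.0 : 37.4

Expanding (0.572 + 0.428)^2:
P(M) = 0.572^2 = 0.327184
P(M+2) = 2 × 0.572^1 × 0.428^1 = 0.489632
P(M+4) = 0.428^2 = 0.183184
The M+2 peak is largest (0.489632); scaling to 100 gives 66.8 : 100.0 : 37.4.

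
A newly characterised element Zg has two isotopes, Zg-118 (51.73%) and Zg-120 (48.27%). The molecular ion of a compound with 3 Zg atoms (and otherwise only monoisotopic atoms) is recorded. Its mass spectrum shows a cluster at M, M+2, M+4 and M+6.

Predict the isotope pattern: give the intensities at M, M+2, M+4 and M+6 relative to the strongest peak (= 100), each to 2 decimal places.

The 3 Zg atoms are independent, so intensities follow the terms of (0.5173 + 0.4827)^3.
P(M) = 0.5173^3 = 0.138429
P(M+2) = 3 × 0.5173^2 × 0.4827^1 = 0.387511
P(M+4) = 3 × 0.5173^1 × 0.4827^2 = 0.361592
P(M+6) = 0.4827^3 = 0.112469
The M+2 peak is largest (0.387511); scaling to 100 gives 35.72 : 100.00 : 93.31 : 29.02.

35.72 : 100.00 : 93.31 : 29.02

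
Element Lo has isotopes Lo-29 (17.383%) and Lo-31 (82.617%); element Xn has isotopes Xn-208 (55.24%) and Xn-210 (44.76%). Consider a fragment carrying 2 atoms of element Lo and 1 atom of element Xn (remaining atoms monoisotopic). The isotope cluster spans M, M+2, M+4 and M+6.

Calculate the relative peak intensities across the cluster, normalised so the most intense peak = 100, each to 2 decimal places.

Element Lo pattern (n=2): 0.03021687 : 0.28722626 : 0.68255687
Element Xn pattern (n=1): 0.5524 : 0.4476
Convolve the two distributions (both contribute in 2-u steps):
  M: 0.03021687×0.5524 = 0.016692
  M+2: 0.03021687×0.4476 + 0.28722626×0.5524 = 0.172189
  M+4: 0.28722626×0.4476 + 0.68255687×0.5524 = 0.505607
  M+6: 0.68255687×0.4476 = 0.305512
Scale to base peak (0.505607) = 100: 3.30 : 34.06 : 100.00 : 60.42

3.30 : 34.06 : 100.00 : 60.42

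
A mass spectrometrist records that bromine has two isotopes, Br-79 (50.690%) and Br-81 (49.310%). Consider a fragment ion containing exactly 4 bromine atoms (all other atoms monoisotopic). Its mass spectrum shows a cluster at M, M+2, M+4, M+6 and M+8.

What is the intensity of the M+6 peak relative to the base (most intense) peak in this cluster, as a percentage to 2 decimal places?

Binomial terms of (0.50690 + 0.49310)^4: M 0.0660, M+2 0.2569, M+4 0.3749, M+6 0.2431, M+8 0.0591 → M+4 is the base peak.
P(M+4) = C(4,2) × 0.50690^2 × 0.49310^2 = 6 × 0.25694761 × 0.24314761 = 0.374857 (base)
P(M+6) = C(4,3) × 0.50690^1 × 0.49310^3 = 4 × 0.5069 × 0.11989609 = 0.243101
Relative intensity = 0.243101 / 0.374857 × 100 = 64.85

64.85%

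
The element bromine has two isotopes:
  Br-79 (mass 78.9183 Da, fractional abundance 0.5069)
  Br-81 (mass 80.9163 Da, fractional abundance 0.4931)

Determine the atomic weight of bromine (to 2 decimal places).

79.90 Da

Weight each isotope mass by its fractional abundance: 0.5069 × 78.9183 + 0.4931 × 80.9163
= 40.00369 + 39.89983 = 79.90352 Da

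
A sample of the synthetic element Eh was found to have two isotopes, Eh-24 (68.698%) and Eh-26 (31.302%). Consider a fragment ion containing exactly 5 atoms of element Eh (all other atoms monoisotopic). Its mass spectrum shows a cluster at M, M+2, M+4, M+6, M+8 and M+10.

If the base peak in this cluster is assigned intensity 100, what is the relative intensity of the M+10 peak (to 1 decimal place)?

0.9

Term probabilities: M 0.1530, M+2 0.3486, M+4 0.3177, M+6 0.1447, M+8 0.0330, M+10 0.0030. Base peak = M+2.
P(M+2) = C(5,1) × 0.68698^4 × 0.31302^1 = 5 × 0.2227288 × 0.31302 = 0.348593 (base)
P(M+10) = C(5,5) × 0.68698^0 × 0.31302^5 = 1 × 1.0000 × 0.00300511 = 0.003005
Relative intensity = 0.003005 / 0.348593 × 100 = 0.9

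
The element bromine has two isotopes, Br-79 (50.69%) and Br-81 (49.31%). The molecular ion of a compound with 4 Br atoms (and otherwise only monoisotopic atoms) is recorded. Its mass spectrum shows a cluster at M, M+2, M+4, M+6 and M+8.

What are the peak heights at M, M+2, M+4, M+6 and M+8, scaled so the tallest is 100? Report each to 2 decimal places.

17.61 : 68.53 : 100.00 : 64.85 : 15.77

Expanding (0.5069 + 0.4931)^4:
P(M) = 0.5069^4 = 0.066022
P(M+2) = 4 × 0.5069^3 × 0.4931^1 = 0.256899
P(M+4) = 6 × 0.5069^2 × 0.4931^2 = 0.374857
P(M+6) = 4 × 0.5069^1 × 0.4931^3 = 0.243101
P(M+8) = 0.4931^4 = 0.059121
The M+4 peak is largest (0.374857); scaling to 100 gives 17.61 : 68.53 : 100.00 : 64.85 : 15.77.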